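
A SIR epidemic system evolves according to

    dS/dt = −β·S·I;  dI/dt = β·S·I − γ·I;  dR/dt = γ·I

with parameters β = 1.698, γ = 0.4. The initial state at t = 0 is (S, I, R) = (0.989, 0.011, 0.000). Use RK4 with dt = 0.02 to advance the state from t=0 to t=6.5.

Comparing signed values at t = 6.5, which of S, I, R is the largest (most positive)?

t=0.000: state=(0.989, 0.011, 0.000)
step 1 (dt=0.02): k1=(-0.018, 0.014, 0.004), k2=(-0.019, 0.014, 0.004), k3=(-0.019, 0.014, 0.004), k4=(-0.019, 0.014, 0.005); state += dt/6·(k1+2k2+2k3+k4)
t=0.020: state=(0.989, 0.011, 0.000)
t=0.040: state=(0.988, 0.012, 0.000)
t=0.060: state=(0.988, 0.012, 0.000)
continuing one RK4 step at a time; state shown every 25 steps (Δt=0.5):
t=0.500: state=(0.976, 0.021, 0.003)
t=1.000: state=(0.953, 0.039, 0.009)
t=1.500: state=(0.911, 0.070, 0.019)
t=2.000: state=(0.842, 0.120, 0.038)
t=2.500: state=(0.738, 0.193, 0.069)
t=3.000: state=(0.604, 0.280, 0.116)
t=3.500: state=(0.459, 0.360, 0.181)
t=4.000: state=(0.330, 0.411, 0.258)
t=4.500: state=(0.231, 0.426, 0.343)
t=5.000: state=(0.161, 0.412, 0.427)
t=5.500: state=(0.115, 0.378, 0.506)
t=6.000: state=(0.085, 0.337, 0.578)
t=6.500: state=(0.065, 0.294, 0.641)
compare at T: S=0.065, I=0.294, R=0.641

largest component: R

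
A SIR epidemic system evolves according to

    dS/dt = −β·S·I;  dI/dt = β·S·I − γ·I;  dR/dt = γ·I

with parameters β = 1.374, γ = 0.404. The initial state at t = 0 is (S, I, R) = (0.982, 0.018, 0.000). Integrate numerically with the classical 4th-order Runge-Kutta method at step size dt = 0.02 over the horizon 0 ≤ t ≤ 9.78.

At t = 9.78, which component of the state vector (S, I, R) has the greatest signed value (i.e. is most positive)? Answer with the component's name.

t=0.000: state=(0.982, 0.018, 0.000)
step 1 (dt=0.02): k1=(-0.024, 0.017, 0.007), k2=(-0.025, 0.017, 0.007), k3=(-0.025, 0.017, 0.007), k4=(-0.025, 0.017, 0.007); state += dt/6·(k1+2k2+2k3+k4)
t=0.020: state=(0.982, 0.018, 0.000)
t=0.040: state=(0.981, 0.019, 0.000)
t=0.060: state=(0.981, 0.019, 0.000)
continuing one RK4 step at a time; state shown every 25 steps (Δt=0.5):
t=0.500: state=(0.967, 0.029, 0.005)
t=1.000: state=(0.943, 0.045, 0.012)
t=1.500: state=(0.907, 0.070, 0.023)
t=2.000: state=(0.854, 0.105, 0.041)
t=2.500: state=(0.783, 0.150, 0.066)
t=3.000: state=(0.694, 0.204, 0.102)
t=3.500: state=(0.592, 0.259, 0.149)
t=4.000: state=(0.487, 0.307, 0.206)
t=4.500: state=(0.389, 0.339, 0.272)
t=5.000: state=(0.307, 0.351, 0.342)
t=5.500: state=(0.241, 0.346, 0.413)
t=6.000: state=(0.191, 0.328, 0.481)
t=6.500: state=(0.154, 0.301, 0.545)
t=7.000: state=(0.127, 0.271, 0.602)
t=7.500: state=(0.106, 0.240, 0.654)
t=8.000: state=(0.091, 0.210, 0.699)
t=8.500: state=(0.080, 0.182, 0.739)
t=9.000: state=(0.071, 0.156, 0.773)
t=9.500: state=(0.064, 0.134, 0.802)
t=9.780: state=(0.061, 0.122, 0.817)
compare at T: S=0.061, I=0.122, R=0.817

largest component: R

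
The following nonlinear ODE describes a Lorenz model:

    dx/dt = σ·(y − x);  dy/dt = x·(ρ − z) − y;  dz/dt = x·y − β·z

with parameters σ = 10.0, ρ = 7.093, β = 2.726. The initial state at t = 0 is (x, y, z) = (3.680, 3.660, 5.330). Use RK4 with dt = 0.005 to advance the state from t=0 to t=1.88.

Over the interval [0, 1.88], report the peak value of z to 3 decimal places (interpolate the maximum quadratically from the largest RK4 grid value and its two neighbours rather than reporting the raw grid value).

max z = 6.571

t=0.000: state=(3.680, 3.660, 5.330)
step 1 (dt=0.005): k1=(-0.200, 2.828, -1.061), k2=(-0.124, 2.830, -1.029), k3=(-0.126, 2.830, -1.029), k4=(-0.052, 2.832, -0.997); state += dt/6·(k1+2k2+2k3+k4)
t=0.005: state=(3.679, 3.674, 5.325)
t=0.010: state=(3.679, 3.688, 5.320)
t=0.015: state=(3.680, 3.703, 5.316)
continuing one RK4 step at a time; state shown every 20 steps (Δt=0.1):
t=0.100: state=(3.772, 3.945, 5.296)
t=0.200: state=(3.982, 4.213, 5.420)
t=0.300: state=(4.208, 4.416, 5.681)
t=0.400: state=(4.379, 4.506, 6.011)
t=0.500: state=(4.450, 4.464, 6.318)
t=0.600: state=(4.410, 4.319, 6.518)
t=0.700: state=(4.283, 4.130, 6.569)
t=0.800: state=(4.122, 3.960, 6.486)
t=0.900: state=(3.974, 3.847, 6.317)
t=1.000: state=(3.876, 3.808, 6.120)
t=1.100: state=(3.840, 3.836, 5.947)
t=1.200: state=(3.864, 3.914, 5.833)
t=1.300: state=(3.934, 4.019, 5.795)
t=1.400: state=(4.026, 4.123, 5.832)
t=1.500: state=(4.119, 4.202, 5.927)
t=1.600: state=(4.187, 4.239, 6.050)
t=1.700: state=(4.218, 4.228, 6.167)
t=1.800: state=(4.208, 4.180, 6.248)
t=1.880: state=(4.176, 4.125, 6.275)
largest grid value and its neighbours: z(0.680)=6.57097, z(0.685)=6.57113, z(0.690)=6.57092
parabola through these three points peaks at t≈0.685 with z≈6.57113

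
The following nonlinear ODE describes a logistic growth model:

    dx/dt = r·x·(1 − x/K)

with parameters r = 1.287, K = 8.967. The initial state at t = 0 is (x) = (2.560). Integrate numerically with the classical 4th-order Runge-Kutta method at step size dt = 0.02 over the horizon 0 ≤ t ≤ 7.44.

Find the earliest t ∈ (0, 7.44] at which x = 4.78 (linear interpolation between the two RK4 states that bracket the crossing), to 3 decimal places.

t = 0.816

t=0.000: state=(2.560)
step 1 (dt=0.02): k1=(2.354), k2=(2.367), k3=(2.367), k4=(2.380); state += dt/6·(k1+2k2+2k3+k4)
t=0.020: state=(2.607)
t=0.040: state=(2.655)
t=0.060: state=(2.704)
continuing one RK4 step at a time; state shown every 25 steps (Δt=0.5):
t=0.500: state=(3.873)
t=0.800: state=(4.735)
next step: t=0.820: state=(4.792) — x has crossed 4.78
linear interpolation between t=0.800 (4.73480) and t=0.820 (4.79227) → t≈0.816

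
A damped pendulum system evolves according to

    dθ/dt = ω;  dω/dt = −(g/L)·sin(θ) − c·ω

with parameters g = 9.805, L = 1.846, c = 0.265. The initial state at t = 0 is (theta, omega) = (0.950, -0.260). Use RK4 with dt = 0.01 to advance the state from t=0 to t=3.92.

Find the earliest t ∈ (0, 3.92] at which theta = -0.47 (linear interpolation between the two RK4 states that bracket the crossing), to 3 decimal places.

t=0.000: state=(0.950, -0.260)
step 1 (dt=0.01): k1=(-0.260, -4.252), k2=(-0.281, -4.242), k3=(-0.281, -4.242), k4=(-0.302, -4.232); state += dt/6·(k1+2k2+2k3+k4)
t=0.010: state=(0.947, -0.302)
t=0.020: state=(0.944, -0.345)
t=0.030: state=(0.940, -0.387)
continuing one RK4 step at a time; state shown every 20 steps (Δt=0.2):
t=0.200: state=(0.816, -1.054)
t=0.400: state=(0.541, -1.654)
t=0.600: state=(0.176, -1.933)
t=0.800: state=(-0.205, -1.815)
t=0.960: state=(-0.470, -1.460)
next step: t=0.970: state=(-0.484, -1.432) — theta has crossed -0.47
linear interpolation between t=0.960 (-0.46966) and t=0.970 (-0.48413) → t≈0.960

t = 0.960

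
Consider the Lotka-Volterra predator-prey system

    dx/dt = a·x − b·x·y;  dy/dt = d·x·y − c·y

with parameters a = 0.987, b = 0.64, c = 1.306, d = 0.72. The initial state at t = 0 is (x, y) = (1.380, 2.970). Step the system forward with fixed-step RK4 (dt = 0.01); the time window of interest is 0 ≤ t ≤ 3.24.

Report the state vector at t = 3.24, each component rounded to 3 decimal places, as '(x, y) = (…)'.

(x, y) = (2.048, 0.628)

t=0.000: state=(1.380, 2.970)
step 1 (dt=0.01): k1=(-1.261, -0.928), k2=(-1.251, -0.940), k3=(-1.251, -0.940), k4=(-1.241, -0.952); state += dt/6·(k1+2k2+2k3+k4)
t=0.010: state=(1.367, 2.961)
t=0.020: state=(1.355, 2.951)
t=0.030: state=(1.343, 2.941)
continuing one RK4 step at a time; state shown every 20 steps (Δt=0.2):
t=0.200: state=(1.165, 2.745)
t=0.400: state=(1.016, 2.472)
t=0.600: state=(0.919, 2.187)
t=0.800: state=(0.861, 1.914)
t=1.000: state=(0.835, 1.665)
t=1.200: state=(0.834, 1.445)
t=1.400: state=(0.855, 1.257)
t=1.600: state=(0.896, 1.097)
t=1.800: state=(0.956, 0.966)
t=2.000: state=(1.037, 0.858)
t=2.200: state=(1.138, 0.773)
t=2.400: state=(1.262, 0.707)
t=2.600: state=(1.409, 0.660)
t=2.800: state=(1.580, 0.630)
t=3.000: state=(1.778, 0.618)
t=3.200: state=(2.001, 0.624)
t=3.240: state=(2.048, 0.628)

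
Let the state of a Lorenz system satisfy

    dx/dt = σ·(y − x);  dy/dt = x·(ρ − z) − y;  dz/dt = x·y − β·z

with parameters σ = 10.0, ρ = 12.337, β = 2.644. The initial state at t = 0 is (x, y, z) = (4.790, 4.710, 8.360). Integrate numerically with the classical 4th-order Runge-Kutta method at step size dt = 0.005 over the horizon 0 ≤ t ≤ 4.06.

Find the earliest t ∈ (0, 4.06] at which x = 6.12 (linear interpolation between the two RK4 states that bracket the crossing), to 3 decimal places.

t = 0.195

t=0.000: state=(4.790, 4.710, 8.360)
step 1 (dt=0.005): k1=(-0.800, 14.340, 0.457), k2=(-0.422, 14.291, 0.616), k3=(-0.432, 14.293, 0.619), k4=(-0.064, 14.245, 0.781); state += dt/6·(k1+2k2+2k3+k4)
t=0.005: state=(4.788, 4.781, 8.363)
t=0.010: state=(4.789, 4.852, 8.368)
t=0.015: state=(4.794, 4.923, 8.374)
t=0.190: state=(6.075, 7.011, 9.924)
next step: t=0.195: state=(6.122, 7.048, 10.007) — x has crossed 6.12
linear interpolation between t=0.190 (6.07529) and t=0.195 (6.12183) → t≈0.195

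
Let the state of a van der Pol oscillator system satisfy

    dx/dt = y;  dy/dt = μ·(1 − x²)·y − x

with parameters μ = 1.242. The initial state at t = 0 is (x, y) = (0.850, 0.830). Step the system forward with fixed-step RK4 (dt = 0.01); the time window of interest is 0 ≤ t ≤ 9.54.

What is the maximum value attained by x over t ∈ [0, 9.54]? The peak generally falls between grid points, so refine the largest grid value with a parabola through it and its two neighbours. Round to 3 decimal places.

t=0.000: state=(0.850, 0.830)
step 1 (dt=0.01): k1=(0.830, -0.564), k2=(0.827, -0.576), k3=(0.827, -0.576), k4=(0.824, -0.589); state += dt/6·(k1+2k2+2k3+k4)
t=0.010: state=(0.858, 0.824)
t=0.020: state=(0.866, 0.818)
t=0.030: state=(0.875, 0.812)
continuing one RK4 step at a time; state shown every 50 steps (Δt=0.5):
t=0.500: state=(1.152, 0.315)
t=1.000: state=(1.156, -0.276)
t=1.500: state=(0.893, -0.780)
t=2.000: state=(0.339, -1.513)
t=2.500: state=(-0.699, -2.578)
t=3.000: state=(-1.761, -1.130)
t=3.500: state=(-1.905, 0.237)
t=4.000: state=(-1.693, 0.554)
t=4.500: state=(-1.364, 0.773)
t=5.000: state=(-0.891, 1.174)
t=5.500: state=(-0.097, 2.134)
t=6.000: state=(1.240, 2.735)
t=6.500: state=(1.992, 0.325)
t=7.000: state=(1.918, -0.409)
t=7.500: state=(1.661, -0.603)
t=8.000: state=(1.311, -0.820)
t=8.500: state=(0.804, -1.270)
t=9.000: state=(-0.065, -2.341)
t=9.500: state=(-1.432, -2.455)
t=9.540: state=(-1.526, -2.256)
largest grid value and its neighbours: x(6.620)=2.01074, x(6.630)=2.01078, x(6.640)=2.01062
parabola through these three points peaks at t≈6.627 with x≈2.01079

max x = 2.011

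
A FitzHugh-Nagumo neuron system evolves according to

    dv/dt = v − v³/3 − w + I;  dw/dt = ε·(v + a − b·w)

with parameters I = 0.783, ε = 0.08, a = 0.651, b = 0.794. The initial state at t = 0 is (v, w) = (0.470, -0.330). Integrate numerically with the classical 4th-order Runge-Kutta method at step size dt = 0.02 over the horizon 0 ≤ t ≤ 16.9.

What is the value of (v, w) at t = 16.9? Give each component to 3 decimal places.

t=0.000: state=(0.470, -0.330)
step 1 (dt=0.02): k1=(1.548, 0.111), k2=(1.559, 0.112), k3=(1.559, 0.112), k4=(1.570, 0.113); state += dt/6·(k1+2k2+2k3+k4)
t=0.020: state=(0.501, -0.328)
t=0.040: state=(0.533, -0.325)
t=0.060: state=(0.565, -0.323)
continuing one RK4 step at a time; state shown every 50 steps (Δt=1):
t=1.000: state=(1.875, -0.161)
t=2.000: state=(2.032, 0.055)
t=3.000: state=(1.974, 0.257)
t=4.000: state=(1.908, 0.442)
t=5.000: state=(1.841, 0.611)
t=6.000: state=(1.774, 0.764)
t=7.000: state=(1.706, 0.902)
t=8.000: state=(1.637, 1.027)
t=9.000: state=(1.567, 1.138)
t=10.000: state=(1.495, 1.237)
t=11.000: state=(1.421, 1.324)
t=12.000: state=(1.342, 1.400)
t=13.000: state=(1.258, 1.465)
t=14.000: state=(1.165, 1.520)
t=15.000: state=(1.058, 1.563)
t=16.000: state=(0.927, 1.594)
t=16.900: state=(0.768, 1.611)

(v, w) = (0.768, 1.611)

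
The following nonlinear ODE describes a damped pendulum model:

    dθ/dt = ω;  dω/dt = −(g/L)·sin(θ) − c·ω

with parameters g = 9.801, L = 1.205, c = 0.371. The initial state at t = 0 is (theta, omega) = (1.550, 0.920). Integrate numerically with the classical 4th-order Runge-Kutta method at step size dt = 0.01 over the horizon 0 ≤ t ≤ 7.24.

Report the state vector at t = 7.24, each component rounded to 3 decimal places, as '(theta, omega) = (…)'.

t=0.000: state=(1.550, 0.920)
step 1 (dt=0.01): k1=(0.920, -8.473), k2=(0.878, -8.458), k3=(0.878, -8.458), k4=(0.835, -8.443); state += dt/6·(k1+2k2+2k3+k4)
t=0.010: state=(1.559, 0.835)
t=0.020: state=(1.567, 0.751)
t=0.030: state=(1.574, 0.667)
continuing one RK4 step at a time; state shown every 25 steps (Δt=0.25):
t=0.250: state=(1.523, -1.103)
t=0.500: state=(1.019, -2.858)
t=0.750: state=(0.171, -3.678)
t=1.000: state=(-0.676, -2.836)
t=1.250: state=(-1.165, -1.007)
t=1.500: state=(-1.175, 0.898)
t=1.750: state=(-0.746, 2.429)
t=2.000: state=(-0.045, 2.956)
t=2.250: state=(0.614, 2.116)
t=2.500: state=(0.950, 0.517)
t=2.750: state=(0.872, -1.101)
t=3.000: state=(0.442, -2.211)
t=3.250: state=(-0.146, -2.292)
t=3.500: state=(-0.615, -1.332)
t=3.750: state=(-0.775, 0.074)
t=4.000: state=(-0.591, 1.328)
t=4.250: state=(-0.165, 1.939)
t=4.500: state=(0.299, 1.618)
t=4.750: state=(0.586, 0.606)
t=5.000: state=(0.589, -0.563)
t=5.250: state=(0.332, -1.401)
t=5.500: state=(-0.053, -1.545)
t=5.750: state=(-0.379, -0.966)
t=6.000: state=(-0.505, -0.014)
t=6.250: state=(-0.393, 0.860)
t=6.500: state=(-0.113, 1.280)
t=6.750: state=(0.194, 1.076)
t=7.000: state=(0.385, 0.398)
t=7.240: state=(0.387, -0.366)

(theta, omega) = (0.387, -0.366)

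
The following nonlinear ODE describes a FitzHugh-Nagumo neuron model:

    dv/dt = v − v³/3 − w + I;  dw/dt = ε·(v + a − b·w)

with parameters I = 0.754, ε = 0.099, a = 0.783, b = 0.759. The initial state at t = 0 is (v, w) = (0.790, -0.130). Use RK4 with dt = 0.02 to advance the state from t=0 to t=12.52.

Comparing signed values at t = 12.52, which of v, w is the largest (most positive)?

t=0.000: state=(0.790, -0.130)
step 1 (dt=0.02): k1=(1.510, 0.165), k2=(1.513, 0.167), k3=(1.513, 0.167), k4=(1.517, 0.168); state += dt/6·(k1+2k2+2k3+k4)
t=0.020: state=(0.820, -0.127)
t=0.040: state=(0.851, -0.123)
t=0.060: state=(0.881, -0.120)
continuing one RK4 step at a time; state shown every 25 steps (Δt=0.5):
t=0.500: state=(1.503, -0.031)
t=1.000: state=(1.868, 0.092)
t=1.500: state=(1.946, 0.220)
t=2.000: state=(1.932, 0.344)
t=2.500: state=(1.895, 0.463)
t=3.000: state=(1.852, 0.575)
t=3.500: state=(1.808, 0.680)
t=4.000: state=(1.763, 0.780)
t=4.500: state=(1.718, 0.874)
t=5.000: state=(1.672, 0.962)
t=5.500: state=(1.624, 1.045)
t=6.000: state=(1.576, 1.122)
t=6.500: state=(1.527, 1.194)
t=7.000: state=(1.476, 1.261)
t=7.500: state=(1.424, 1.323)
t=8.000: state=(1.369, 1.380)
t=8.500: state=(1.311, 1.432)
t=9.000: state=(1.250, 1.480)
t=9.500: state=(1.184, 1.522)
t=10.000: state=(1.112, 1.560)
t=10.500: state=(1.031, 1.593)
t=11.000: state=(0.937, 1.620)
t=11.500: state=(0.825, 1.641)
t=12.000: state=(0.683, 1.655)
t=12.500: state=(0.491, 1.661)
t=12.520: state=(0.482, 1.661)
compare at T: v=0.482, w=1.661

largest component: w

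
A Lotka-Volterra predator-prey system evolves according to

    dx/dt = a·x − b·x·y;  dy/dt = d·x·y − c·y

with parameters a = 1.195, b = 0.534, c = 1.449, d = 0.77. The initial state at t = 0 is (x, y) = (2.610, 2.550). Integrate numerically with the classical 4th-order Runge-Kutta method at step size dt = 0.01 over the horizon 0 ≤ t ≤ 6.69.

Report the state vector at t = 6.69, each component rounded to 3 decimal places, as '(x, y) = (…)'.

(x, y) = (1.280, 2.380)

t=0.000: state=(2.610, 2.550)
step 1 (dt=0.01): k1=(-0.435, 1.430), k2=(-0.445, 1.430), k3=(-0.445, 1.429), k4=(-0.454, 1.429); state += dt/6·(k1+2k2+2k3+k4)
t=0.010: state=(2.606, 2.564)
t=0.020: state=(2.601, 2.579)
t=0.030: state=(2.596, 2.593)
continuing one RK4 step at a time; state shown every 25 steps (Δt=0.25):
t=0.250: state=(2.446, 2.893)
t=0.500: state=(2.200, 3.152)
t=0.750: state=(1.929, 3.264)
t=1.000: state=(1.685, 3.215)
t=1.250: state=(1.495, 3.036)
t=1.500: state=(1.366, 2.781)
t=1.750: state=(1.295, 2.498)
t=2.000: state=(1.274, 2.225)
t=2.250: state=(1.297, 1.982)
t=2.500: state=(1.361, 1.781)
t=2.750: state=(1.462, 1.626)
t=3.000: state=(1.599, 1.519)
t=3.250: state=(1.768, 1.461)
t=3.500: state=(1.963, 1.456)
t=3.750: state=(2.172, 1.509)
t=4.000: state=(2.377, 1.628)
t=4.250: state=(2.548, 1.822)
t=4.500: state=(2.647, 2.095)
t=4.750: state=(2.640, 2.430)
t=5.000: state=(2.513, 2.783)
t=5.250: state=(2.288, 3.078)
t=5.500: state=(2.019, 3.245)
t=5.750: state=(1.762, 3.248)
t=6.000: state=(1.552, 3.108)
t=6.250: state=(1.403, 2.872)
t=6.500: state=(1.313, 2.594)
t=6.690: state=(1.280, 2.380)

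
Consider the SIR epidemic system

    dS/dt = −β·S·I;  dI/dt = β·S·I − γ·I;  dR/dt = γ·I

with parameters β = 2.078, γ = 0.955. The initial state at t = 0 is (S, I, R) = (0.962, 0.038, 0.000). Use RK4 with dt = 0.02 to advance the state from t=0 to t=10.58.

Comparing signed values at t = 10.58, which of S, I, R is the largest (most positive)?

t=0.000: state=(0.962, 0.038, 0.000)
step 1 (dt=0.02): k1=(-0.076, 0.040, 0.036), k2=(-0.077, 0.040, 0.037), k3=(-0.077, 0.040, 0.037), k4=(-0.077, 0.040, 0.037); state += dt/6·(k1+2k2+2k3+k4)
t=0.020: state=(0.960, 0.039, 0.001)
t=0.040: state=(0.959, 0.040, 0.001)
t=0.060: state=(0.957, 0.040, 0.002)
continuing one RK4 step at a time; state shown every 25 steps (Δt=0.5):
t=0.500: state=(0.914, 0.063, 0.024)
t=1.000: state=(0.842, 0.097, 0.061)
t=1.500: state=(0.746, 0.137, 0.117)
t=2.000: state=(0.634, 0.174, 0.192)
t=2.500: state=(0.521, 0.197, 0.281)
t=3.000: state=(0.424, 0.199, 0.377)
t=3.500: state=(0.347, 0.184, 0.469)
t=4.000: state=(0.290, 0.159, 0.551)
t=4.500: state=(0.249, 0.130, 0.620)
t=5.000: state=(0.221, 0.103, 0.676)
t=5.500: state=(0.201, 0.080, 0.719)
t=6.000: state=(0.187, 0.060, 0.753)
t=6.500: state=(0.177, 0.045, 0.778)
t=7.000: state=(0.170, 0.034, 0.796)
t=7.500: state=(0.165, 0.025, 0.810)
t=8.000: state=(0.161, 0.018, 0.820)
t=8.500: state=(0.159, 0.013, 0.828)
t=9.000: state=(0.157, 0.010, 0.833)
t=9.500: state=(0.156, 0.007, 0.837)
t=10.000: state=(0.155, 0.005, 0.840)
t=10.500: state=(0.154, 0.004, 0.842)
t=10.580: state=(0.154, 0.004, 0.843)
compare at T: S=0.154, I=0.004, R=0.843

largest component: R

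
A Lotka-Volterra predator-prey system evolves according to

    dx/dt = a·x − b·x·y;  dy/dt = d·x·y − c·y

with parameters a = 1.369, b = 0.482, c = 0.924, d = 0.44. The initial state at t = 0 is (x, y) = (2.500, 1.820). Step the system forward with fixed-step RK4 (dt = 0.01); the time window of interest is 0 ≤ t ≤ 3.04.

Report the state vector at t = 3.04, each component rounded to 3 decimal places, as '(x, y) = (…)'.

(x, y) = (1.293, 3.576)

t=0.000: state=(2.500, 1.820)
step 1 (dt=0.01): k1=(1.229, 0.320), k2=(1.230, 0.326), k3=(1.230, 0.326), k4=(1.232, 0.331); state += dt/6·(k1+2k2+2k3+k4)
t=0.010: state=(2.512, 1.823)
t=0.020: state=(2.525, 1.827)
t=0.030: state=(2.537, 1.830)
continuing one RK4 step at a time; state shown every 10 steps (Δt=0.1):
t=0.100: state=(2.624, 1.857)
t=0.200: state=(2.748, 1.906)
t=0.300: state=(2.871, 1.966)
t=0.400: state=(2.989, 2.039)
t=0.500: state=(3.100, 2.126)
t=0.600: state=(3.201, 2.227)
t=0.700: state=(3.288, 2.342)
t=0.800: state=(3.358, 2.472)
t=0.900: state=(3.407, 2.615)
t=1.000: state=(3.431, 2.772)
t=1.100: state=(3.428, 2.939)
t=1.200: state=(3.398, 3.114)
t=1.300: state=(3.339, 3.293)
t=1.400: state=(3.253, 3.472)
t=1.500: state=(3.142, 3.644)
t=1.600: state=(3.011, 3.804)
t=1.700: state=(2.864, 3.947)
t=1.800: state=(2.707, 4.068)
t=1.900: state=(2.546, 4.163)
t=2.000: state=(2.384, 4.230)
t=2.100: state=(2.227, 4.269)
t=2.200: state=(2.078, 4.279)
t=2.300: state=(1.940, 4.261)
t=2.400: state=(1.813, 4.219)
t=2.500: state=(1.699, 4.156)
t=2.600: state=(1.598, 4.074)
t=2.700: state=(1.509, 3.977)
t=2.800: state=(1.432, 3.868)
t=2.900: state=(1.367, 3.750)
t=3.000: state=(1.312, 3.627)
t=3.040: state=(1.293, 3.576)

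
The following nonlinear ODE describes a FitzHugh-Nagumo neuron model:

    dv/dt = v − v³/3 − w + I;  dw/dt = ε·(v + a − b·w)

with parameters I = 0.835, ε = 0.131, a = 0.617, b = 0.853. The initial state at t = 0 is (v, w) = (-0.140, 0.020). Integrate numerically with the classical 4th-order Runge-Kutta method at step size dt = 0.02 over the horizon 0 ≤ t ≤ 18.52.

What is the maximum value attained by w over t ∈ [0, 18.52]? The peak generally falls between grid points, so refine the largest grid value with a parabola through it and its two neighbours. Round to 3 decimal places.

t=0.000: state=(-0.140, 0.020)
step 1 (dt=0.02): k1=(0.676, 0.060), k2=(0.682, 0.061), k3=(0.682, 0.061), k4=(0.688, 0.062); state += dt/6·(k1+2k2+2k3+k4)
t=0.020: state=(-0.126, 0.021)
t=0.040: state=(-0.112, 0.022)
t=0.060: state=(-0.098, 0.024)
continuing one RK4 step at a time; state shown every 50 steps (Δt=1):
t=1.000: state=(0.905, 0.135)
t=2.000: state=(1.810, 0.379)
t=3.000: state=(1.850, 0.646)
t=4.000: state=(1.759, 0.878)
t=5.000: state=(1.659, 1.073)
t=6.000: state=(1.557, 1.236)
t=7.000: state=(1.454, 1.368)
t=8.000: state=(1.349, 1.473)
t=9.000: state=(1.238, 1.554)
t=10.000: state=(1.119, 1.613)
t=11.000: state=(0.984, 1.649)
t=12.000: state=(0.816, 1.663)
t=13.000: state=(0.577, 1.651)
t=14.000: state=(0.144, 1.600)
t=15.000: state=(-0.811, 1.472)
t=16.000: state=(-1.746, 1.223)
t=17.000: state=(-1.816, 0.945)
t=18.000: state=(-1.720, 0.702)
t=18.520: state=(-1.662, 0.592)
largest grid value and its neighbours: w(12.060)=1.66298, w(12.080)=1.66299, w(12.100)=1.66298
parabola through these three points peaks at t≈12.076 with w≈1.66299

max w = 1.663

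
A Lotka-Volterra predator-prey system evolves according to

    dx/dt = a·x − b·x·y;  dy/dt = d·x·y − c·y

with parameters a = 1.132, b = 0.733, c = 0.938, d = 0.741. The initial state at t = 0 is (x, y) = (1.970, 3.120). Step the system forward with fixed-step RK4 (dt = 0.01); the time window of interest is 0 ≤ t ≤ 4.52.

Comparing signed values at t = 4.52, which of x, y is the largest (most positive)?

largest component: x

t=0.000: state=(1.970, 3.120)
step 1 (dt=0.01): k1=(-2.275, 1.628), k2=(-2.274, 1.606), k3=(-2.274, 1.606), k4=(-2.272, 1.583); state += dt/6·(k1+2k2+2k3+k4)
t=0.010: state=(1.947, 3.136)
t=0.020: state=(1.925, 3.152)
t=0.030: state=(1.902, 3.167)
continuing one RK4 step at a time; state shown every 20 steps (Δt=0.2):
t=0.200: state=(1.534, 3.351)
t=0.400: state=(1.171, 3.390)
t=0.600: state=(0.900, 3.273)
t=0.800: state=(0.709, 3.054)
t=1.000: state=(0.579, 2.783)
t=1.200: state=(0.493, 2.497)
t=1.400: state=(0.438, 2.217)
t=1.600: state=(0.405, 1.956)
t=1.800: state=(0.388, 1.719)
t=2.000: state=(0.384, 1.509)
t=2.200: state=(0.391, 1.324)
t=2.400: state=(0.409, 1.165)
t=2.600: state=(0.437, 1.028)
t=2.800: state=(0.475, 0.911)
t=3.000: state=(0.526, 0.814)
t=3.200: state=(0.589, 0.732)
t=3.400: state=(0.666, 0.666)
t=3.600: state=(0.761, 0.614)
t=3.800: state=(0.875, 0.574)
t=4.000: state=(1.011, 0.547)
t=4.200: state=(1.171, 0.533)
t=4.400: state=(1.359, 0.533)
t=4.520: state=(1.485, 0.540)
compare at T: x=1.485, y=0.540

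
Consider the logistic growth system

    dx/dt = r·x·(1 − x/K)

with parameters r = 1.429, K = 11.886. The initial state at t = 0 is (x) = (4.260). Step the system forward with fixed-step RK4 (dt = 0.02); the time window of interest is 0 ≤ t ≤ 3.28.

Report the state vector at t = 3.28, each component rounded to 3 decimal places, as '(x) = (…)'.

(x) = (11.693)

t=0.000: state=(4.260)
step 1 (dt=0.02): k1=(3.906), k2=(3.921), k3=(3.921), k4=(3.937); state += dt/6·(k1+2k2+2k3+k4)
t=0.020: state=(4.338)
t=0.040: state=(4.417)
t=0.060: state=(4.497)
continuing one RK4 step at a time; state shown every 10 steps (Δt=0.2):
t=0.200: state=(5.068)
t=0.400: state=(5.911)
t=0.600: state=(6.755)
t=0.800: state=(7.567)
t=1.000: state=(8.319)
t=1.200: state=(8.989)
t=1.400: state=(9.569)
t=1.600: state=(10.056)
t=1.800: state=(10.457)
t=2.000: state=(10.779)
t=2.200: state=(11.034)
t=2.400: state=(11.234)
t=2.600: state=(11.390)
t=2.800: state=(11.509)
t=3.000: state=(11.601)
t=3.200: state=(11.670)
t=3.280: state=(11.693)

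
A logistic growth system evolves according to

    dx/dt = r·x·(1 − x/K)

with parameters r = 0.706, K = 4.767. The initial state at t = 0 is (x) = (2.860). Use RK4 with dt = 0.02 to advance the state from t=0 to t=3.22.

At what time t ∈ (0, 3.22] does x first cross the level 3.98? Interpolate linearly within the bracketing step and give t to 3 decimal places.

t = 1.722

t=0.000: state=(2.860)
step 1 (dt=0.02): k1=(0.808), k2=(0.807), k3=(0.807), k4=(0.805); state += dt/6·(k1+2k2+2k3+k4)
t=0.020: state=(2.876)
t=0.040: state=(2.892)
t=0.060: state=(2.908)
continuing one RK4 step at a time; state shown every 10 steps (Δt=0.2):
t=0.200: state=(3.019)
t=0.400: state=(3.172)
t=0.600: state=(3.318)
t=0.800: state=(3.457)
t=1.000: state=(3.587)
t=1.200: state=(3.707)
t=1.400: state=(3.819)
t=1.600: state=(3.922)
t=1.720: state=(3.979)
next step: t=1.740: state=(3.988) — x has crossed 3.98
linear interpolation between t=1.720 (3.97921) and t=1.740 (3.98845) → t≈1.722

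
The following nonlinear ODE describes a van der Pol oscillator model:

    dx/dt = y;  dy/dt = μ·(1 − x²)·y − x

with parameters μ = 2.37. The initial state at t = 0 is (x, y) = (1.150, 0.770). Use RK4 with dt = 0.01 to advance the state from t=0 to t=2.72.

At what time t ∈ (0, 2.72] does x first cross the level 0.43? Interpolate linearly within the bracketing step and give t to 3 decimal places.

t = 1.777

t=0.000: state=(1.150, 0.770)
step 1 (dt=0.01): k1=(0.770, -1.739), k2=(0.761, -1.752), k3=(0.761, -1.751), k4=(0.752, -1.764); state += dt/6·(k1+2k2+2k3+k4)
t=0.010: state=(1.158, 0.752)
t=0.020: state=(1.165, 0.735)
t=0.030: state=(1.172, 0.717)
continuing one RK4 step at a time; state shown every 10 steps (Δt=0.1):
t=0.100: state=(1.218, 0.587)
t=0.200: state=(1.267, 0.399)
t=0.300: state=(1.298, 0.223)
t=0.400: state=(1.313, 0.068)
t=0.500: state=(1.313, -0.063)
t=0.600: state=(1.301, -0.174)
t=0.700: state=(1.278, -0.268)
t=0.800: state=(1.247, -0.351)
t=0.900: state=(1.208, -0.427)
t=1.000: state=(1.162, -0.501)
t=1.100: state=(1.108, -0.577)
t=1.200: state=(1.046, -0.662)
t=1.300: state=(0.976, -0.759)
t=1.400: state=(0.894, -0.877)
t=1.500: state=(0.799, -1.025)
t=1.600: state=(0.687, -1.218)
t=1.700: state=(0.553, -1.475)
t=1.770: state=(0.442, -1.708)
next step: t=1.780: state=(0.425, -1.745) — x has crossed 0.43
linear interpolation between t=1.770 (0.44235) and t=1.780 (0.42508) → t≈1.777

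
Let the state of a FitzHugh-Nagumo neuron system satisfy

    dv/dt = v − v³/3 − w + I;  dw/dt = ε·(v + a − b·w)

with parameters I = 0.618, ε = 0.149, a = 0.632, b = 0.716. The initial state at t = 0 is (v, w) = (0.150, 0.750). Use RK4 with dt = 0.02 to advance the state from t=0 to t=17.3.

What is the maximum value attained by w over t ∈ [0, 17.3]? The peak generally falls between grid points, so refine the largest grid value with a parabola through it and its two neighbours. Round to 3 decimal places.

max w = 0.826

t=0.000: state=(0.150, 0.750)
step 1 (dt=0.02): k1=(0.017, 0.037), k2=(0.017, 0.036), k3=(0.017, 0.036), k4=(0.016, 0.036); state += dt/6·(k1+2k2+2k3+k4)
t=0.020: state=(0.150, 0.751)
t=0.040: state=(0.151, 0.751)
t=0.060: state=(0.151, 0.752)
continuing one RK4 step at a time; state shown every 50 steps (Δt=1):
t=1.000: state=(0.153, 0.785)
t=2.000: state=(0.105, 0.814)
t=3.000: state=(-0.064, 0.826)
t=4.000: state=(-0.505, 0.795)
t=5.000: state=(-1.242, 0.680)
t=6.000: state=(-1.605, 0.492)
t=7.000: state=(-1.595, 0.304)
t=8.000: state=(-1.503, 0.143)
t=9.000: state=(-1.394, 0.013)
t=10.000: state=(-1.276, -0.087)
t=11.000: state=(-1.148, -0.161)
t=12.000: state=(-1.003, -0.207)
t=13.000: state=(-0.823, -0.226)
t=14.000: state=(-0.567, -0.213)
t=15.000: state=(-0.100, -0.153)
t=16.000: state=(0.907, 0.002)
t=17.000: state=(1.756, 0.294)
t=17.300: state=(1.805, 0.391)
largest grid value and its neighbours: w(2.900)=0.82605, w(2.920)=0.82605, w(2.940)=0.82603
parabola through these three points peaks at t≈2.911 with w≈0.82605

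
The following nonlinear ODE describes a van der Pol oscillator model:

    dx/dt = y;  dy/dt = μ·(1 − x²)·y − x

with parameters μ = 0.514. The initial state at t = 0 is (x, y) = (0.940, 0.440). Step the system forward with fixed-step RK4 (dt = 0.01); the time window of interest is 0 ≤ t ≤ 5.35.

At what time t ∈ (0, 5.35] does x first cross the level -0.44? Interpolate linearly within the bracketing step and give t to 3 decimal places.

t=0.000: state=(0.940, 0.440)
step 1 (dt=0.01): k1=(0.440, -0.914), k2=(0.435, -0.917), k3=(0.435, -0.917), k4=(0.431, -0.920); state += dt/6·(k1+2k2+2k3+k4)
t=0.010: state=(0.944, 0.431)
t=0.020: state=(0.949, 0.422)
t=0.030: state=(0.953, 0.412)
continuing one RK4 step at a time; state shown every 20 steps (Δt=0.2):
t=0.200: state=(1.009, 0.246)
t=0.400: state=(1.038, 0.040)
t=0.600: state=(1.025, -0.166)
t=0.800: state=(0.972, -0.367)
t=1.000: state=(0.879, -0.559)
t=1.200: state=(0.748, -0.745)
t=1.400: state=(0.581, -0.927)
t=1.600: state=(0.378, -1.103)
t=1.800: state=(0.141, -1.269)
t=2.000: state=(-0.128, -1.408)
t=2.200: state=(-0.419, -1.491)
t=2.210: state=(-0.434, -1.493)
next step: t=2.220: state=(-0.449, -1.494) — x has crossed -0.44
linear interpolation between t=2.210 (-0.43369) and t=2.220 (-0.44863) → t≈2.214

t = 2.214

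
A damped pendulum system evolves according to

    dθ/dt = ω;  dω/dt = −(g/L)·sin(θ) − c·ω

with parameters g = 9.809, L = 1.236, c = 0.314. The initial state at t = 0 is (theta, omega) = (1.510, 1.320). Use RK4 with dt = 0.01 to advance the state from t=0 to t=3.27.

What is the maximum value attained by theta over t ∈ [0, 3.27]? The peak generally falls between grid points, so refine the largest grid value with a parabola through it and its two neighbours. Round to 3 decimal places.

max theta = 1.616

t=0.000: state=(1.510, 1.320)
step 1 (dt=0.01): k1=(1.320, -8.336), k2=(1.278, -8.326), k3=(1.278, -8.326), k4=(1.237, -8.315); state += dt/6·(k1+2k2+2k3+k4)
t=0.010: state=(1.523, 1.237)
t=0.020: state=(1.535, 1.154)
t=0.030: state=(1.546, 1.071)
continuing one RK4 step at a time; state shown every 20 steps (Δt=0.2):
t=0.200: state=(1.611, -0.298)
t=0.400: state=(1.397, -1.814)
t=0.600: state=(0.899, -3.103)
t=0.800: state=(0.202, -3.711)
t=1.000: state=(-0.511, -3.236)
t=1.200: state=(-1.038, -1.949)
t=1.400: state=(-1.275, -0.409)
t=1.600: state=(-1.205, 1.082)
t=1.800: state=(-0.857, 2.344)
t=2.000: state=(-0.305, 3.046)
t=2.200: state=(0.301, 2.854)
t=2.400: state=(0.783, 1.869)
t=2.600: state=(1.025, 0.527)
t=2.800: state=(0.994, -0.825)
t=3.000: state=(0.710, -1.946)
t=3.200: state=(0.250, -2.542)
t=3.270: state=(0.071, -2.574)
largest grid value and its neighbours: theta(0.150)=1.61556, theta(0.160)=1.61613, theta(0.170)=1.61591
parabola through these three points peaks at t≈0.162 with theta≈1.61615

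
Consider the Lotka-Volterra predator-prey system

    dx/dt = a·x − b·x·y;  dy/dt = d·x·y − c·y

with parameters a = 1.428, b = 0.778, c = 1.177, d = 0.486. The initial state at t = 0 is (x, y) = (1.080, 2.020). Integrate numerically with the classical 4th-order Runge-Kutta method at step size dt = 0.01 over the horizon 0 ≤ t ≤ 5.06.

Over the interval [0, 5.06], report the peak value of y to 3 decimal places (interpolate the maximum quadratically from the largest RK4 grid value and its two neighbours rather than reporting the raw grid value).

max y = 3.310

t=0.000: state=(1.080, 2.020)
step 1 (dt=0.01): k1=(-0.155, -1.317), k2=(-0.149, -1.314), k3=(-0.149, -1.314), k4=(-0.144, -1.310); state += dt/6·(k1+2k2+2k3+k4)
t=0.010: state=(1.079, 2.007)
t=0.020: state=(1.077, 1.994)
t=0.030: state=(1.076, 1.981)
continuing one RK4 step at a time; state shown every 20 steps (Δt=0.2):
t=0.200: state=(1.070, 1.772)
t=0.400: state=(1.100, 1.555)
t=0.600: state=(1.166, 1.372)
t=0.800: state=(1.269, 1.220)
t=1.000: state=(1.410, 1.098)
t=1.200: state=(1.594, 1.003)
t=1.400: state=(1.824, 0.936)
t=1.600: state=(2.106, 0.895)
t=1.800: state=(2.441, 0.882)
t=2.000: state=(2.829, 0.900)
t=2.200: state=(3.260, 0.956)
t=2.400: state=(3.711, 1.060)
t=2.600: state=(4.137, 1.227)
t=2.800: state=(4.466, 1.474)
t=3.000: state=(4.607, 1.814)
t=3.200: state=(4.477, 2.235)
t=3.400: state=(4.063, 2.680)
t=3.600: state=(3.455, 3.055)
t=3.800: state=(2.803, 3.271)
t=4.000: state=(2.232, 3.299)
t=4.200: state=(1.793, 3.167)
t=4.400: state=(1.483, 2.931)
t=4.600: state=(1.278, 2.647)
t=4.800: state=(1.152, 2.353)
t=5.000: state=(1.087, 2.072)
t=5.060: state=(1.077, 1.993)
largest grid value and its neighbours: y(3.920)=3.30975, y(3.930)=3.30991, y(3.940)=3.30963
parabola through these three points peaks at t≈3.929 with y≈3.30991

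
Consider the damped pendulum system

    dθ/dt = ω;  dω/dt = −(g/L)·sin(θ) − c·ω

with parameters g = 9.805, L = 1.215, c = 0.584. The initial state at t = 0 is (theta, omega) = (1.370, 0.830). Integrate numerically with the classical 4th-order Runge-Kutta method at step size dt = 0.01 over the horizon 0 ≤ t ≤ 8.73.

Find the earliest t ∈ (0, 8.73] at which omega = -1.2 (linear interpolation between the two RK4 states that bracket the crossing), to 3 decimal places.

t = 0.260

t=0.000: state=(1.370, 0.830)
step 1 (dt=0.01): k1=(0.830, -8.393), k2=(0.788, -8.375), k3=(0.788, -8.374), k4=(0.746, -8.356); state += dt/6·(k1+2k2+2k3+k4)
t=0.010: state=(1.378, 0.746)
t=0.020: state=(1.385, 0.663)
t=0.030: state=(1.391, 0.580)
t=0.260: state=(1.315, -1.200)
next step: t=0.270: state=(1.302, -1.270) — omega has crossed -1.2
linear interpolation between t=0.260 (-1.19967) and t=0.270 (-1.27040) → t≈0.260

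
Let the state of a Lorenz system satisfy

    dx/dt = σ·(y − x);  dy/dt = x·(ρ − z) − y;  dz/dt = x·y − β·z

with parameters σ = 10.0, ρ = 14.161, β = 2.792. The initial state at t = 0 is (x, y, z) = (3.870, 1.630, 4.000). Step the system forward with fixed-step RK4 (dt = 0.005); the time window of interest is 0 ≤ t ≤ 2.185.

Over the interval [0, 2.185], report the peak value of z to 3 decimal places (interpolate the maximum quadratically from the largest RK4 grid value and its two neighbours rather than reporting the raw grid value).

max z = 19.796

t=0.000: state=(3.870, 1.630, 4.000)
step 1 (dt=0.005): k1=(-22.400, 37.693, -4.860), k2=(-20.898, 37.076, -4.558), k3=(-20.951, 37.113, -4.559), k4=(-19.497, 36.529, -4.268); state += dt/6·(k1+2k2+2k3+k4)
t=0.005: state=(3.765, 1.816, 3.977)
t=0.010: state=(3.675, 1.996, 3.957)
t=0.015: state=(3.597, 2.171, 3.940)
continuing one RK4 step at a time; state shown every 20 steps (Δt=0.1):
t=0.100: state=(3.669, 4.872, 4.047)
t=0.200: state=(5.721, 8.491, 5.814)
t=0.300: state=(8.780, 11.705, 11.080)
t=0.400: state=(10.314, 9.877, 18.114)
t=0.500: state=(7.939, 4.282, 19.426)
t=0.600: state=(4.461, 1.620, 16.124)
t=0.700: state=(2.511, 1.375, 12.598)
t=0.800: state=(1.948, 1.850, 9.823)
t=0.900: state=(2.181, 2.716, 7.831)
t=1.000: state=(3.014, 4.163, 6.696)
t=1.100: state=(4.532, 6.436, 6.815)
t=1.200: state=(6.765, 9.211, 9.098)
t=1.300: state=(8.903, 10.337, 13.908)
t=1.400: state=(8.957, 7.554, 17.853)
t=1.500: state=(6.667, 3.980, 17.371)
t=1.600: state=(4.350, 2.591, 14.605)
t=1.700: state=(3.220, 2.667, 11.862)
t=1.800: state=(3.119, 3.419, 9.787)
t=1.900: state=(3.761, 4.731, 8.612)
t=2.000: state=(5.043, 6.618, 8.702)
t=2.100: state=(6.790, 8.585, 10.591)
t=2.185: state=(8.090, 9.176, 13.495)
largest grid value and its neighbours: z(0.460)=19.78447, z(0.465)=19.79603, z(0.470)=19.78983
parabola through these three points peaks at t≈0.466 with z≈19.79623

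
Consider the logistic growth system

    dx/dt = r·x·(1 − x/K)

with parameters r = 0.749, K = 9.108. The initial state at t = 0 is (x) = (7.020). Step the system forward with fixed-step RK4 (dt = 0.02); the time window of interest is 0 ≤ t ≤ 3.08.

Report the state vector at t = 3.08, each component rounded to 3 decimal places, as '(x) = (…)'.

t=0.000: state=(7.020)
step 1 (dt=0.02): k1=(1.205), k2=(1.200), k3=(1.201), k4=(1.196); state += dt/6·(k1+2k2+2k3+k4)
t=0.020: state=(7.044)
t=0.040: state=(7.068)
t=0.060: state=(7.091)
continuing one RK4 step at a time; state shown every 5 steps (Δt=0.1):
t=0.100: state=(7.138)
t=0.200: state=(7.251)
t=0.300: state=(7.360)
t=0.400: state=(7.463)
t=0.500: state=(7.561)
t=0.600: state=(7.655)
t=0.700: state=(7.744)
t=0.800: state=(7.829)
t=0.900: state=(7.909)
t=1.000: state=(7.985)
t=1.100: state=(8.057)
t=1.200: state=(8.124)
t=1.300: state=(8.188)
t=1.400: state=(8.248)
t=1.500: state=(8.305)
t=1.600: state=(8.358)
t=1.700: state=(8.408)
t=1.800: state=(8.455)
t=1.900: state=(8.499)
t=2.000: state=(8.540)
t=2.100: state=(8.579)
t=2.200: state=(8.615)
t=2.300: state=(8.649)
t=2.400: state=(8.680)
t=2.500: state=(8.710)
t=2.600: state=(8.737)
t=2.700: state=(8.763)
t=2.800: state=(8.787)
t=2.900: state=(8.809)
t=3.000: state=(8.830)
t=3.080: state=(8.846)

(x) = (8.846)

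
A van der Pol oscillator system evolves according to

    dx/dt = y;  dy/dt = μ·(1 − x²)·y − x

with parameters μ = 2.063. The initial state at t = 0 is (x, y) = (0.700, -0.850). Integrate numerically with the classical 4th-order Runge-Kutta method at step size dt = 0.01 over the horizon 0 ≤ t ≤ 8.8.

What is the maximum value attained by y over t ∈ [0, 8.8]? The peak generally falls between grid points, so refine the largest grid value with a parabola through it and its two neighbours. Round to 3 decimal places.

t=0.000: state=(0.700, -0.850)
step 1 (dt=0.01): k1=(-0.850, -1.594), k2=(-0.858, -1.609), k3=(-0.858, -1.609), k4=(-0.866, -1.624); state += dt/6·(k1+2k2+2k3+k4)
t=0.010: state=(0.691, -0.866)
t=0.020: state=(0.683, -0.882)
t=0.030: state=(0.674, -0.899)
continuing one RK4 step at a time; state shown every 50 steps (Δt=0.5):
t=0.500: state=(-0.020, -2.300)
t=1.000: state=(-1.551, -2.510)
t=1.500: state=(-1.949, 0.122)
t=2.000: state=(-1.812, 0.349)
t=2.500: state=(-1.617, 0.430)
t=3.000: state=(-1.374, 0.557)
t=3.500: state=(-1.036, 0.843)
t=4.000: state=(-0.434, 1.762)
t=4.500: state=(1.027, 3.878)
t=5.000: state=(2.013, 0.196)
t=5.500: state=(1.931, -0.307)
t=6.000: state=(1.759, -0.377)
t=6.500: state=(1.551, -0.460)
t=7.000: state=(1.287, -0.617)
t=7.500: state=(0.899, -1.005)
t=8.000: state=(0.128, -2.381)
t=8.500: state=(-1.552, -2.943)
t=8.800: state=(-1.999, -0.390)
largest grid value and its neighbours: y(4.470)=3.89221, y(4.480)=3.89381, y(4.490)=3.88909
parabola through these three points peaks at t≈4.478 with y≈3.89400

max y = 3.894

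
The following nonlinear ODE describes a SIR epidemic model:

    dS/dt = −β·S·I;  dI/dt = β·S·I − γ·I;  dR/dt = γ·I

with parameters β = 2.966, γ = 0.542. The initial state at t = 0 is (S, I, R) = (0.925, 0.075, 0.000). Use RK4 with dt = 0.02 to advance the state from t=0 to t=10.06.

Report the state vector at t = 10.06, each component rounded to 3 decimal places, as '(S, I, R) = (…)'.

(S, I, R) = (0.004, 0.009, 0.987)

t=0.000: state=(0.925, 0.075, 0.000)
step 1 (dt=0.02): k1=(-0.206, 0.165, 0.041), k2=(-0.210, 0.168, 0.042), k3=(-0.210, 0.168, 0.042), k4=(-0.214, 0.172, 0.042); state += dt/6·(k1+2k2+2k3+k4)
t=0.020: state=(0.921, 0.078, 0.001)
t=0.040: state=(0.916, 0.082, 0.002)
t=0.060: state=(0.912, 0.085, 0.003)
continuing one RK4 step at a time; state shown every 25 steps (Δt=0.5):
t=0.500: state=(0.762, 0.203, 0.036)
t=1.000: state=(0.489, 0.394, 0.116)
t=1.500: state=(0.246, 0.512, 0.242)
t=2.000: state=(0.114, 0.504, 0.382)
t=2.500: state=(0.057, 0.433, 0.510)
t=3.000: state=(0.032, 0.352, 0.616)
t=3.500: state=(0.020, 0.279, 0.701)
t=4.000: state=(0.014, 0.218, 0.768)
t=4.500: state=(0.010, 0.169, 0.820)
t=5.000: state=(0.008, 0.131, 0.861)
t=5.500: state=(0.007, 0.101, 0.892)
t=6.000: state=(0.006, 0.078, 0.916)
t=6.500: state=(0.006, 0.060, 0.935)
t=7.000: state=(0.005, 0.046, 0.949)
t=7.500: state=(0.005, 0.035, 0.960)
t=8.000: state=(0.005, 0.027, 0.968)
t=8.500: state=(0.004, 0.021, 0.975)
t=9.000: state=(0.004, 0.016, 0.980)
t=9.500: state=(0.004, 0.012, 0.983)
t=10.000: state=(0.004, 0.009, 0.986)
t=10.060: state=(0.004, 0.009, 0.987)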